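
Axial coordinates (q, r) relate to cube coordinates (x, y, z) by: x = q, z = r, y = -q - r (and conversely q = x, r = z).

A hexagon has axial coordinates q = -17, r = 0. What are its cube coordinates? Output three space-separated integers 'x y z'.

x = q = -17
z = r = 0
y = -x - z = -(-17) - (0) = 17

Answer: -17 17 0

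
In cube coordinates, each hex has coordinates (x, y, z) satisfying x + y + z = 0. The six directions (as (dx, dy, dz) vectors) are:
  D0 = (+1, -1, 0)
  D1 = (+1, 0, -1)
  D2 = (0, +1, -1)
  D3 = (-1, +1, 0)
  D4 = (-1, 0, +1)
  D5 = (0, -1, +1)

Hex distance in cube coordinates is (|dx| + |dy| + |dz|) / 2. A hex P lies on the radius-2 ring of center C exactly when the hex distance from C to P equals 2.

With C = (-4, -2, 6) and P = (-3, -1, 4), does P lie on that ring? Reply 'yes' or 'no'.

Answer: yes

Derivation:
|px - cx| = |-3 - (-4)| = 1
|py - cy| = |-1 - (-2)| = 1
|pz - cz| = |4 - 6| = 2
distance = (1+1+2)/2 = 4/2 = 2
radius = 2; distance == radius -> yes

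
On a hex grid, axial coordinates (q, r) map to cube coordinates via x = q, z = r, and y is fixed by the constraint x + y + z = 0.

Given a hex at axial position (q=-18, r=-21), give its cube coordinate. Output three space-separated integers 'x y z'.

Answer: -18 39 -21

Derivation:
x = q = -18
z = r = -21
y = -x - z = -(-18) - (-21) = 39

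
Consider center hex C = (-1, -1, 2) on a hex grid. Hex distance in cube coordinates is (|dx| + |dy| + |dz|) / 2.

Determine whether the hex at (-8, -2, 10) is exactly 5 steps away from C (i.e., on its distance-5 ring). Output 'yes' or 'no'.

|px - cx| = |-8 - (-1)| = 7
|py - cy| = |-2 - (-1)| = 1
|pz - cz| = |10 - 2| = 8
distance = (7+1+8)/2 = 16/2 = 8
radius = 5; distance != radius -> no

Answer: no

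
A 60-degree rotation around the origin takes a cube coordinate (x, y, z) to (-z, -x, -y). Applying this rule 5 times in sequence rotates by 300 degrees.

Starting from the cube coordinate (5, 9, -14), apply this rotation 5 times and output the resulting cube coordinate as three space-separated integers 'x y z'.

Start: (5, 9, -14)
Step 1: (5, 9, -14) -> (-(-14), -(5), -(9)) = (14, -5, -9)
Step 2: (14, -5, -9) -> (-(-9), -(14), -(-5)) = (9, -14, 5)
Step 3: (9, -14, 5) -> (-(5), -(9), -(-14)) = (-5, -9, 14)
Step 4: (-5, -9, 14) -> (-(14), -(-5), -(-9)) = (-14, 5, 9)
Step 5: (-14, 5, 9) -> (-(9), -(-14), -(5)) = (-9, 14, -5)

Answer: -9 14 -5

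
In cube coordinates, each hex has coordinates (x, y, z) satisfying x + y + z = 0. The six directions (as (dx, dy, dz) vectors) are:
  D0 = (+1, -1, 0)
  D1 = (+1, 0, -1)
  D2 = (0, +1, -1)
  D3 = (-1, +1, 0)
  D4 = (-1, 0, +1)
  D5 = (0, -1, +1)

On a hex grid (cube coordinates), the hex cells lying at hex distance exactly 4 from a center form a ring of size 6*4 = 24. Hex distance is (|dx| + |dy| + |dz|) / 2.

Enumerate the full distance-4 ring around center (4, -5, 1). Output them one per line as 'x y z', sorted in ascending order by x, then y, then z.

Answer: 0 -5 5
0 -4 4
0 -3 3
0 -2 2
0 -1 1
1 -6 5
1 -1 0
2 -7 5
2 -1 -1
3 -8 5
3 -1 -2
4 -9 5
4 -1 -3
5 -9 4
5 -2 -3
6 -9 3
6 -3 -3
7 -9 2
7 -4 -3
8 -9 1
8 -8 0
8 -7 -1
8 -6 -2
8 -5 -3

Derivation:
Walk ring at distance 4 from (4, -5, 1):
Start at center + D4*4 = (0, -5, 5)
  hex 0: (0, -5, 5)
  hex 1: (1, -6, 5)
  hex 2: (2, -7, 5)
  hex 3: (3, -8, 5)
  hex 4: (4, -9, 5)
  hex 5: (5, -9, 4)
  hex 6: (6, -9, 3)
  hex 7: (7, -9, 2)
  hex 8: (8, -9, 1)
  hex 9: (8, -8, 0)
  hex 10: (8, -7, -1)
  hex 11: (8, -6, -2)
  hex 12: (8, -5, -3)
  hex 13: (7, -4, -3)
  hex 14: (6, -3, -3)
  hex 15: (5, -2, -3)
  hex 16: (4, -1, -3)
  hex 17: (3, -1, -2)
  hex 18: (2, -1, -1)
  hex 19: (1, -1, 0)
  hex 20: (0, -1, 1)
  hex 21: (0, -2, 2)
  hex 22: (0, -3, 3)
  hex 23: (0, -4, 4)
Sorted: 24 hexes.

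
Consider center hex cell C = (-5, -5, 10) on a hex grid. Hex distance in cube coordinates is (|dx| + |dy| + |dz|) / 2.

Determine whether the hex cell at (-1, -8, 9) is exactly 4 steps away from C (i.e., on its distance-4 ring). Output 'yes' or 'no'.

|px - cx| = |-1 - (-5)| = 4
|py - cy| = |-8 - (-5)| = 3
|pz - cz| = |9 - 10| = 1
distance = (4+3+1)/2 = 8/2 = 4
radius = 4; distance == radius -> yes

Answer: yes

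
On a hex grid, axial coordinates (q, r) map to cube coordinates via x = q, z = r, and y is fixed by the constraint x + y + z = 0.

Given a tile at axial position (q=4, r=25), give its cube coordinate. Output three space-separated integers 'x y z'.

Answer: 4 -29 25

Derivation:
x = q = 4
z = r = 25
y = -x - z = -(4) - (25) = -29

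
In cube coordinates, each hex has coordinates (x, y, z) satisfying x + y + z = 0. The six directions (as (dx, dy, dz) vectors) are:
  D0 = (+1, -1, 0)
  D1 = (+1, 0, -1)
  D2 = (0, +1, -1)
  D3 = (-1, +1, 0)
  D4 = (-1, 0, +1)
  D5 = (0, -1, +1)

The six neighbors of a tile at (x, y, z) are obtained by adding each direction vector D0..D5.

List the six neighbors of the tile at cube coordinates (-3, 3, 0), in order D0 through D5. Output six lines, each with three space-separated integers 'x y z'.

Answer: -2 2 0
-2 3 -1
-3 4 -1
-4 4 0
-4 3 1
-3 2 1

Derivation:
Center: (-3, 3, 0). Add each direction:
  D0: (-3, 3, 0) + (1, -1, 0) = (-2, 2, 0)
  D1: (-3, 3, 0) + (1, 0, -1) = (-2, 3, -1)
  D2: (-3, 3, 0) + (0, 1, -1) = (-3, 4, -1)
  D3: (-3, 3, 0) + (-1, 1, 0) = (-4, 4, 0)
  D4: (-3, 3, 0) + (-1, 0, 1) = (-4, 3, 1)
  D5: (-3, 3, 0) + (0, -1, 1) = (-3, 2, 1)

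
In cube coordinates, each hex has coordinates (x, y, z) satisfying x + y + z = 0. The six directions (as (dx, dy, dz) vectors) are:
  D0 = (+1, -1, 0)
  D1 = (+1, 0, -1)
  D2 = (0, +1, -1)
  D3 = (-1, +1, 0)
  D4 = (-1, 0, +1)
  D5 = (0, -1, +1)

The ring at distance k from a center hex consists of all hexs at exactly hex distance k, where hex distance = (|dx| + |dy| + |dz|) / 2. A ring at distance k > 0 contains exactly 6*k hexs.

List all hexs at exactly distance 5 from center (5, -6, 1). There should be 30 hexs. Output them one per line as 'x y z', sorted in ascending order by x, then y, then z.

Walk ring at distance 5 from (5, -6, 1):
Start at center + D4*5 = (0, -6, 6)
  hex 0: (0, -6, 6)
  hex 1: (1, -7, 6)
  hex 2: (2, -8, 6)
  hex 3: (3, -9, 6)
  hex 4: (4, -10, 6)
  hex 5: (5, -11, 6)
  hex 6: (6, -11, 5)
  hex 7: (7, -11, 4)
  hex 8: (8, -11, 3)
  hex 9: (9, -11, 2)
  hex 10: (10, -11, 1)
  hex 11: (10, -10, 0)
  hex 12: (10, -9, -1)
  hex 13: (10, -8, -2)
  hex 14: (10, -7, -3)
  hex 15: (10, -6, -4)
  hex 16: (9, -5, -4)
  hex 17: (8, -4, -4)
  hex 18: (7, -3, -4)
  hex 19: (6, -2, -4)
  hex 20: (5, -1, -4)
  hex 21: (4, -1, -3)
  hex 22: (3, -1, -2)
  hex 23: (2, -1, -1)
  hex 24: (1, -1, 0)
  hex 25: (0, -1, 1)
  hex 26: (0, -2, 2)
  hex 27: (0, -3, 3)
  hex 28: (0, -4, 4)
  hex 29: (0, -5, 5)
Sorted: 30 hexes.

Answer: 0 -6 6
0 -5 5
0 -4 4
0 -3 3
0 -2 2
0 -1 1
1 -7 6
1 -1 0
2 -8 6
2 -1 -1
3 -9 6
3 -1 -2
4 -10 6
4 -1 -3
5 -11 6
5 -1 -4
6 -11 5
6 -2 -4
7 -11 4
7 -3 -4
8 -11 3
8 -4 -4
9 -11 2
9 -5 -4
10 -11 1
10 -10 0
10 -9 -1
10 -8 -2
10 -7 -3
10 -6 -4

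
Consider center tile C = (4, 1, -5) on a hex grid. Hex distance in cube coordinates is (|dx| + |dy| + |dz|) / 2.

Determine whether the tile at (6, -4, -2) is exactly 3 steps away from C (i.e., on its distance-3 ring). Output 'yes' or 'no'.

|px - cx| = |6 - 4| = 2
|py - cy| = |-4 - 1| = 5
|pz - cz| = |-2 - (-5)| = 3
distance = (2+5+3)/2 = 10/2 = 5
radius = 3; distance != radius -> no

Answer: no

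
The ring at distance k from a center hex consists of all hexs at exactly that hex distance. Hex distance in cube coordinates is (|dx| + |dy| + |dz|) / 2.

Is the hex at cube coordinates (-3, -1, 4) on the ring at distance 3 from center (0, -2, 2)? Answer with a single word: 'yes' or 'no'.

Answer: yes

Derivation:
|px - cx| = |-3 - 0| = 3
|py - cy| = |-1 - (-2)| = 1
|pz - cz| = |4 - 2| = 2
distance = (3+1+2)/2 = 6/2 = 3
radius = 3; distance == radius -> yes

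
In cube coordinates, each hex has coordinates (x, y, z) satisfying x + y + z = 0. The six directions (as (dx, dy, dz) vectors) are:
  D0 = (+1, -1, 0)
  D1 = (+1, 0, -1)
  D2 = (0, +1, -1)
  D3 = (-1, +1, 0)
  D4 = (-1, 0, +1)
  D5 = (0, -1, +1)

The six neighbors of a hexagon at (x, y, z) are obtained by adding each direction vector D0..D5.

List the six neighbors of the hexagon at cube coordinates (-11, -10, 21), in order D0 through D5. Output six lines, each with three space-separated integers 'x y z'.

Answer: -10 -11 21
-10 -10 20
-11 -9 20
-12 -9 21
-12 -10 22
-11 -11 22

Derivation:
Center: (-11, -10, 21). Add each direction:
  D0: (-11, -10, 21) + (1, -1, 0) = (-10, -11, 21)
  D1: (-11, -10, 21) + (1, 0, -1) = (-10, -10, 20)
  D2: (-11, -10, 21) + (0, 1, -1) = (-11, -9, 20)
  D3: (-11, -10, 21) + (-1, 1, 0) = (-12, -9, 21)
  D4: (-11, -10, 21) + (-1, 0, 1) = (-12, -10, 22)
  D5: (-11, -10, 21) + (0, -1, 1) = (-11, -11, 22)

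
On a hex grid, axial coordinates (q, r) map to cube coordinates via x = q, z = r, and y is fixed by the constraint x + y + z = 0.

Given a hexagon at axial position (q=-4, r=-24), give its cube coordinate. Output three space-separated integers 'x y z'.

x = q = -4
z = r = -24
y = -x - z = -(-4) - (-24) = 28

Answer: -4 28 -24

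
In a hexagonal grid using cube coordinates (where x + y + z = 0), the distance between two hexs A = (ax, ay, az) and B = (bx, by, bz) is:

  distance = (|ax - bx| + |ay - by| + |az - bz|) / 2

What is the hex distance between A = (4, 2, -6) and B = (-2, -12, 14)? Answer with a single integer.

|ax - bx| = |4 - (-2)| = 6
|ay - by| = |2 - (-12)| = 14
|az - bz| = |-6 - 14| = 20
distance = (6 + 14 + 20) / 2 = 40 / 2 = 20

Answer: 20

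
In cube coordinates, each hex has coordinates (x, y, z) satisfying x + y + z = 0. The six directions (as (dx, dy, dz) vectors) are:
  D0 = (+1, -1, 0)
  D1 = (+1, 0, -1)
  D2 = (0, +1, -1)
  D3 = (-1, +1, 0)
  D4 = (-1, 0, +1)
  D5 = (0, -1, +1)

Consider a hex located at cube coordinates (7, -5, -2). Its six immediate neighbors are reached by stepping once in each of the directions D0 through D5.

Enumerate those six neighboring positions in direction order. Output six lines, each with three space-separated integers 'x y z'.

Center: (7, -5, -2). Add each direction:
  D0: (7, -5, -2) + (1, -1, 0) = (8, -6, -2)
  D1: (7, -5, -2) + (1, 0, -1) = (8, -5, -3)
  D2: (7, -5, -2) + (0, 1, -1) = (7, -4, -3)
  D3: (7, -5, -2) + (-1, 1, 0) = (6, -4, -2)
  D4: (7, -5, -2) + (-1, 0, 1) = (6, -5, -1)
  D5: (7, -5, -2) + (0, -1, 1) = (7, -6, -1)

Answer: 8 -6 -2
8 -5 -3
7 -4 -3
6 -4 -2
6 -5 -1
7 -6 -1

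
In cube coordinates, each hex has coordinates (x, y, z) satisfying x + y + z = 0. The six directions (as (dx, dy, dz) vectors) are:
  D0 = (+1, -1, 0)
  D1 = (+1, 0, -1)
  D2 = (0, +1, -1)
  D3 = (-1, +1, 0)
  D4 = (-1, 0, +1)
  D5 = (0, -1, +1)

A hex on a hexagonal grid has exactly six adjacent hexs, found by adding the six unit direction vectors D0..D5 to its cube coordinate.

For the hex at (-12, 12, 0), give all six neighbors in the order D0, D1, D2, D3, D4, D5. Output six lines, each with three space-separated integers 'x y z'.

Answer: -11 11 0
-11 12 -1
-12 13 -1
-13 13 0
-13 12 1
-12 11 1

Derivation:
Center: (-12, 12, 0). Add each direction:
  D0: (-12, 12, 0) + (1, -1, 0) = (-11, 11, 0)
  D1: (-12, 12, 0) + (1, 0, -1) = (-11, 12, -1)
  D2: (-12, 12, 0) + (0, 1, -1) = (-12, 13, -1)
  D3: (-12, 12, 0) + (-1, 1, 0) = (-13, 13, 0)
  D4: (-12, 12, 0) + (-1, 0, 1) = (-13, 12, 1)
  D5: (-12, 12, 0) + (0, -1, 1) = (-12, 11, 1)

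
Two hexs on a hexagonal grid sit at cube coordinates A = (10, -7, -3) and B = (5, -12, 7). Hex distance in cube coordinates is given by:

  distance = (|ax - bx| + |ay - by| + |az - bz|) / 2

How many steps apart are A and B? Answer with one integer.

|ax - bx| = |10 - 5| = 5
|ay - by| = |-7 - (-12)| = 5
|az - bz| = |-3 - 7| = 10
distance = (5 + 5 + 10) / 2 = 20 / 2 = 10

Answer: 10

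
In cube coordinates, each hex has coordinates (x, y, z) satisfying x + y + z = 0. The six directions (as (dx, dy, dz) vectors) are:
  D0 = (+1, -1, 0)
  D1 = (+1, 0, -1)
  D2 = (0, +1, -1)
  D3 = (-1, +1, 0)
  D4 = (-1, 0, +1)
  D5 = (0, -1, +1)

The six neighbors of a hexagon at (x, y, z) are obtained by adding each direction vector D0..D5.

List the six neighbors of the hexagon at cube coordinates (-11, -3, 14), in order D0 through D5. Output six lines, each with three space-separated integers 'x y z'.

Center: (-11, -3, 14). Add each direction:
  D0: (-11, -3, 14) + (1, -1, 0) = (-10, -4, 14)
  D1: (-11, -3, 14) + (1, 0, -1) = (-10, -3, 13)
  D2: (-11, -3, 14) + (0, 1, -1) = (-11, -2, 13)
  D3: (-11, -3, 14) + (-1, 1, 0) = (-12, -2, 14)
  D4: (-11, -3, 14) + (-1, 0, 1) = (-12, -3, 15)
  D5: (-11, -3, 14) + (0, -1, 1) = (-11, -4, 15)

Answer: -10 -4 14
-10 -3 13
-11 -2 13
-12 -2 14
-12 -3 15
-11 -4 15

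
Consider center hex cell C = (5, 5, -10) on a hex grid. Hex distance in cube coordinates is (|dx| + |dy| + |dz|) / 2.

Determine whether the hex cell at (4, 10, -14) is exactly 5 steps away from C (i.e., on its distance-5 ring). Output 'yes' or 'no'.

|px - cx| = |4 - 5| = 1
|py - cy| = |10 - 5| = 5
|pz - cz| = |-14 - (-10)| = 4
distance = (1+5+4)/2 = 10/2 = 5
radius = 5; distance == radius -> yes

Answer: yes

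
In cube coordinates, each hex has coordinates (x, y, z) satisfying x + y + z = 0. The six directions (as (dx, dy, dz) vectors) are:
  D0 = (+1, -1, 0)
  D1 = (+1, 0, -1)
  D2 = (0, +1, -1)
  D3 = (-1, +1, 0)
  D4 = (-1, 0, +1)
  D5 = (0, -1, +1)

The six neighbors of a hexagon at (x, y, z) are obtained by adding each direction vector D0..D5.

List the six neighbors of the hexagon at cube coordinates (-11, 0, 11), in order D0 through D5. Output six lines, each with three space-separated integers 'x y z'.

Answer: -10 -1 11
-10 0 10
-11 1 10
-12 1 11
-12 0 12
-11 -1 12

Derivation:
Center: (-11, 0, 11). Add each direction:
  D0: (-11, 0, 11) + (1, -1, 0) = (-10, -1, 11)
  D1: (-11, 0, 11) + (1, 0, -1) = (-10, 0, 10)
  D2: (-11, 0, 11) + (0, 1, -1) = (-11, 1, 10)
  D3: (-11, 0, 11) + (-1, 1, 0) = (-12, 1, 11)
  D4: (-11, 0, 11) + (-1, 0, 1) = (-12, 0, 12)
  D5: (-11, 0, 11) + (0, -1, 1) = (-11, -1, 12)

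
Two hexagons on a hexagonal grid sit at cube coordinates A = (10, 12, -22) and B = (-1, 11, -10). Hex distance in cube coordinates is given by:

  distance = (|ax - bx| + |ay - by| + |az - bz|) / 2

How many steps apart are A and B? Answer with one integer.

|ax - bx| = |10 - (-1)| = 11
|ay - by| = |12 - 11| = 1
|az - bz| = |-22 - (-10)| = 12
distance = (11 + 1 + 12) / 2 = 24 / 2 = 12

Answer: 12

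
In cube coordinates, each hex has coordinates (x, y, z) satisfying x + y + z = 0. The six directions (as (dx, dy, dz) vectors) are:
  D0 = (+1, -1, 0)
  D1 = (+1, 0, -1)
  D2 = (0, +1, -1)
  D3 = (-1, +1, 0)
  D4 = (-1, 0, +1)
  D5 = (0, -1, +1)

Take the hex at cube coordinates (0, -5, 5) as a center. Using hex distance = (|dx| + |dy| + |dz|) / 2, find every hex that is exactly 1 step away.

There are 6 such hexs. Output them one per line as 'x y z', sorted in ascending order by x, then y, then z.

Answer: -1 -5 6
-1 -4 5
0 -6 6
0 -4 4
1 -6 5
1 -5 4

Derivation:
Walk ring at distance 1 from (0, -5, 5):
Start at center + D4*1 = (-1, -5, 6)
  hex 0: (-1, -5, 6)
  hex 1: (0, -6, 6)
  hex 2: (1, -6, 5)
  hex 3: (1, -5, 4)
  hex 4: (0, -4, 4)
  hex 5: (-1, -4, 5)
Sorted: 6 hexes.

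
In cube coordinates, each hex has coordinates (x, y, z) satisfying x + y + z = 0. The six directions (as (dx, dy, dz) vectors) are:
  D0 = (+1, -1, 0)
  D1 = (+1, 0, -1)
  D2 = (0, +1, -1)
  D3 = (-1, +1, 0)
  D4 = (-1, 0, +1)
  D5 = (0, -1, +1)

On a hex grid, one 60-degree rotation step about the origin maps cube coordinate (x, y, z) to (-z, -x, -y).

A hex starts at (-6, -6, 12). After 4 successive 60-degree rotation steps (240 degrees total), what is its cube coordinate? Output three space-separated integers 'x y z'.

Answer: 12 -6 -6

Derivation:
Start: (-6, -6, 12)
Step 1: (-6, -6, 12) -> (-(12), -(-6), -(-6)) = (-12, 6, 6)
Step 2: (-12, 6, 6) -> (-(6), -(-12), -(6)) = (-6, 12, -6)
Step 3: (-6, 12, -6) -> (-(-6), -(-6), -(12)) = (6, 6, -12)
Step 4: (6, 6, -12) -> (-(-12), -(6), -(6)) = (12, -6, -6)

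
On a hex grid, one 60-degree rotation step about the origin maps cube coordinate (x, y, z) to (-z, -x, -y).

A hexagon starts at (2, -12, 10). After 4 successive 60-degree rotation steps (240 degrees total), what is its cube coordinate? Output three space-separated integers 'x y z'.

Start: (2, -12, 10)
Step 1: (2, -12, 10) -> (-(10), -(2), -(-12)) = (-10, -2, 12)
Step 2: (-10, -2, 12) -> (-(12), -(-10), -(-2)) = (-12, 10, 2)
Step 3: (-12, 10, 2) -> (-(2), -(-12), -(10)) = (-2, 12, -10)
Step 4: (-2, 12, -10) -> (-(-10), -(-2), -(12)) = (10, 2, -12)

Answer: 10 2 -12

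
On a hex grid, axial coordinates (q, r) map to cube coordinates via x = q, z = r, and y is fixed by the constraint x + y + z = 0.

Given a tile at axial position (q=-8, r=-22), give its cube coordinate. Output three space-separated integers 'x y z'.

x = q = -8
z = r = -22
y = -x - z = -(-8) - (-22) = 30

Answer: -8 30 -22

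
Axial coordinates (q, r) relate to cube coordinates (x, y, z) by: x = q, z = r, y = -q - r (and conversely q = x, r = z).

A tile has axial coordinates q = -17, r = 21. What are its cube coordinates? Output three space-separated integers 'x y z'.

x = q = -17
z = r = 21
y = -x - z = -(-17) - (21) = -4

Answer: -17 -4 21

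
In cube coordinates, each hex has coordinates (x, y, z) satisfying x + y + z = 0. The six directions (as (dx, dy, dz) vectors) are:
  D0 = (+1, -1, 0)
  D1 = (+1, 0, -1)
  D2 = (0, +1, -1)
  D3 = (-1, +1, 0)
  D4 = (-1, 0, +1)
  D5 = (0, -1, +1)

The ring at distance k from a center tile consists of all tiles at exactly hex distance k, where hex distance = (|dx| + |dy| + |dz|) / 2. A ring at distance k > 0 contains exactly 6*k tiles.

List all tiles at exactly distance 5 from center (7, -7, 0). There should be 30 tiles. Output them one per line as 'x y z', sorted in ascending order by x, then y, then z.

Answer: 2 -7 5
2 -6 4
2 -5 3
2 -4 2
2 -3 1
2 -2 0
3 -8 5
3 -2 -1
4 -9 5
4 -2 -2
5 -10 5
5 -2 -3
6 -11 5
6 -2 -4
7 -12 5
7 -2 -5
8 -12 4
8 -3 -5
9 -12 3
9 -4 -5
10 -12 2
10 -5 -5
11 -12 1
11 -6 -5
12 -12 0
12 -11 -1
12 -10 -2
12 -9 -3
12 -8 -4
12 -7 -5

Derivation:
Walk ring at distance 5 from (7, -7, 0):
Start at center + D4*5 = (2, -7, 5)
  hex 0: (2, -7, 5)
  hex 1: (3, -8, 5)
  hex 2: (4, -9, 5)
  hex 3: (5, -10, 5)
  hex 4: (6, -11, 5)
  hex 5: (7, -12, 5)
  hex 6: (8, -12, 4)
  hex 7: (9, -12, 3)
  hex 8: (10, -12, 2)
  hex 9: (11, -12, 1)
  hex 10: (12, -12, 0)
  hex 11: (12, -11, -1)
  hex 12: (12, -10, -2)
  hex 13: (12, -9, -3)
  hex 14: (12, -8, -4)
  hex 15: (12, -7, -5)
  hex 16: (11, -6, -5)
  hex 17: (10, -5, -5)
  hex 18: (9, -4, -5)
  hex 19: (8, -3, -5)
  hex 20: (7, -2, -5)
  hex 21: (6, -2, -4)
  hex 22: (5, -2, -3)
  hex 23: (4, -2, -2)
  hex 24: (3, -2, -1)
  hex 25: (2, -2, 0)
  hex 26: (2, -3, 1)
  hex 27: (2, -4, 2)
  hex 28: (2, -5, 3)
  hex 29: (2, -6, 4)
Sorted: 30 hexes.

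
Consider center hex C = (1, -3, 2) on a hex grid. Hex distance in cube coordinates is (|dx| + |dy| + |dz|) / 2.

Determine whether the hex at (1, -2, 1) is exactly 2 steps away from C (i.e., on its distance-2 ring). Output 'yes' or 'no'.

Answer: no

Derivation:
|px - cx| = |1 - 1| = 0
|py - cy| = |-2 - (-3)| = 1
|pz - cz| = |1 - 2| = 1
distance = (0+1+1)/2 = 2/2 = 1
radius = 2; distance != radius -> no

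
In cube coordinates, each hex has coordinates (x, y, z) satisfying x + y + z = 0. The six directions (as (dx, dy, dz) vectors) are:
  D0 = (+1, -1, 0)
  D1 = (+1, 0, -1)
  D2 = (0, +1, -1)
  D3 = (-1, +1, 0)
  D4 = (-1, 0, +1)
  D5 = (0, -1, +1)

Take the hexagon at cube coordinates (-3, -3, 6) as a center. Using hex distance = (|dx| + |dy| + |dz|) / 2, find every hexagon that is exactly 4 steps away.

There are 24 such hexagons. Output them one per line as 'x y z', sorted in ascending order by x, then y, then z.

Answer: -7 -3 10
-7 -2 9
-7 -1 8
-7 0 7
-7 1 6
-6 -4 10
-6 1 5
-5 -5 10
-5 1 4
-4 -6 10
-4 1 3
-3 -7 10
-3 1 2
-2 -7 9
-2 0 2
-1 -7 8
-1 -1 2
0 -7 7
0 -2 2
1 -7 6
1 -6 5
1 -5 4
1 -4 3
1 -3 2

Derivation:
Walk ring at distance 4 from (-3, -3, 6):
Start at center + D4*4 = (-7, -3, 10)
  hex 0: (-7, -3, 10)
  hex 1: (-6, -4, 10)
  hex 2: (-5, -5, 10)
  hex 3: (-4, -6, 10)
  hex 4: (-3, -7, 10)
  hex 5: (-2, -7, 9)
  hex 6: (-1, -7, 8)
  hex 7: (0, -7, 7)
  hex 8: (1, -7, 6)
  hex 9: (1, -6, 5)
  hex 10: (1, -5, 4)
  hex 11: (1, -4, 3)
  hex 12: (1, -3, 2)
  hex 13: (0, -2, 2)
  hex 14: (-1, -1, 2)
  hex 15: (-2, 0, 2)
  hex 16: (-3, 1, 2)
  hex 17: (-4, 1, 3)
  hex 18: (-5, 1, 4)
  hex 19: (-6, 1, 5)
  hex 20: (-7, 1, 6)
  hex 21: (-7, 0, 7)
  hex 22: (-7, -1, 8)
  hex 23: (-7, -2, 9)
Sorted: 24 hexes.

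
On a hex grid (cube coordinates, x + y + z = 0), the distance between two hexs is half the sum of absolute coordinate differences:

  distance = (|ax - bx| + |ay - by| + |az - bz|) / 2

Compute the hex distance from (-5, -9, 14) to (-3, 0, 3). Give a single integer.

Answer: 11

Derivation:
|ax - bx| = |-5 - (-3)| = 2
|ay - by| = |-9 - 0| = 9
|az - bz| = |14 - 3| = 11
distance = (2 + 9 + 11) / 2 = 22 / 2 = 11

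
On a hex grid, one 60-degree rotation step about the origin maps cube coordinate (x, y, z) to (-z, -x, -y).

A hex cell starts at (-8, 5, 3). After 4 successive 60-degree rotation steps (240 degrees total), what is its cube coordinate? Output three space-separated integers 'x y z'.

Start: (-8, 5, 3)
Step 1: (-8, 5, 3) -> (-(3), -(-8), -(5)) = (-3, 8, -5)
Step 2: (-3, 8, -5) -> (-(-5), -(-3), -(8)) = (5, 3, -8)
Step 3: (5, 3, -8) -> (-(-8), -(5), -(3)) = (8, -5, -3)
Step 4: (8, -5, -3) -> (-(-3), -(8), -(-5)) = (3, -8, 5)

Answer: 3 -8 5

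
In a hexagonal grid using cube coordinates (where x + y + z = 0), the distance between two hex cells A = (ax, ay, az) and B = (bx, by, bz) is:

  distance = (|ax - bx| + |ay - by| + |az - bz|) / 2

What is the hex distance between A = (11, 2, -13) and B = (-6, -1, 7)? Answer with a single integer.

Answer: 20

Derivation:
|ax - bx| = |11 - (-6)| = 17
|ay - by| = |2 - (-1)| = 3
|az - bz| = |-13 - 7| = 20
distance = (17 + 3 + 20) / 2 = 40 / 2 = 20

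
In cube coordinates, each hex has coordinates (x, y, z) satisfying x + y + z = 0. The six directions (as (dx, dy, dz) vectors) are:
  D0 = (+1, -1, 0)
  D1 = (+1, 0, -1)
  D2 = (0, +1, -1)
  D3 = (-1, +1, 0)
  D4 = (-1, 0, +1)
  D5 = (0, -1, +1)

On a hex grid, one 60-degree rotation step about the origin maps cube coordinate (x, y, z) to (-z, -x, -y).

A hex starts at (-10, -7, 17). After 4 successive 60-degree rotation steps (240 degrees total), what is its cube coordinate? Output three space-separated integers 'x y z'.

Answer: 17 -10 -7

Derivation:
Start: (-10, -7, 17)
Step 1: (-10, -7, 17) -> (-(17), -(-10), -(-7)) = (-17, 10, 7)
Step 2: (-17, 10, 7) -> (-(7), -(-17), -(10)) = (-7, 17, -10)
Step 3: (-7, 17, -10) -> (-(-10), -(-7), -(17)) = (10, 7, -17)
Step 4: (10, 7, -17) -> (-(-17), -(10), -(7)) = (17, -10, -7)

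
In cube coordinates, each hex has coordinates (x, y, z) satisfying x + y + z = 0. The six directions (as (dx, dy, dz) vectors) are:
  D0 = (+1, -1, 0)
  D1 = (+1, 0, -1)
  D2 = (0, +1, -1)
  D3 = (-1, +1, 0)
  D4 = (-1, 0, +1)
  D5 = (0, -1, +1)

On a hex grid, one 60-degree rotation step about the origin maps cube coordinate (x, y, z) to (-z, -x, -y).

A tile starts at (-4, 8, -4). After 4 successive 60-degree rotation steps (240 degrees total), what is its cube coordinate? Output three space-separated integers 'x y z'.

Answer: -4 -4 8

Derivation:
Start: (-4, 8, -4)
Step 1: (-4, 8, -4) -> (-(-4), -(-4), -(8)) = (4, 4, -8)
Step 2: (4, 4, -8) -> (-(-8), -(4), -(4)) = (8, -4, -4)
Step 3: (8, -4, -4) -> (-(-4), -(8), -(-4)) = (4, -8, 4)
Step 4: (4, -8, 4) -> (-(4), -(4), -(-8)) = (-4, -4, 8)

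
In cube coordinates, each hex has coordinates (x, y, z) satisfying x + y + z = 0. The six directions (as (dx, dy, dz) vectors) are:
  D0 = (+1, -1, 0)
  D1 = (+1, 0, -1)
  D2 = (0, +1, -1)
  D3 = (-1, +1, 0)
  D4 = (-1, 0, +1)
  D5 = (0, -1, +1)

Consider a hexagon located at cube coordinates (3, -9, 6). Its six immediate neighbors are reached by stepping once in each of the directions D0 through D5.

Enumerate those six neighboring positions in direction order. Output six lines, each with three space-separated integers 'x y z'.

Center: (3, -9, 6). Add each direction:
  D0: (3, -9, 6) + (1, -1, 0) = (4, -10, 6)
  D1: (3, -9, 6) + (1, 0, -1) = (4, -9, 5)
  D2: (3, -9, 6) + (0, 1, -1) = (3, -8, 5)
  D3: (3, -9, 6) + (-1, 1, 0) = (2, -8, 6)
  D4: (3, -9, 6) + (-1, 0, 1) = (2, -9, 7)
  D5: (3, -9, 6) + (0, -1, 1) = (3, -10, 7)

Answer: 4 -10 6
4 -9 5
3 -8 5
2 -8 6
2 -9 7
3 -10 7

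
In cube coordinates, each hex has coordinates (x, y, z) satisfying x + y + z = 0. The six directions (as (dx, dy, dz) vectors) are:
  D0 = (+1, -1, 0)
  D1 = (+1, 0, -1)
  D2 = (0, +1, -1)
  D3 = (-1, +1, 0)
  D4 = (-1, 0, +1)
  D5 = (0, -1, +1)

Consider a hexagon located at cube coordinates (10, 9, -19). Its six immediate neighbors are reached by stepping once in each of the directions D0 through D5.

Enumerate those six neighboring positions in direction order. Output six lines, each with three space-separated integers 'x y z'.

Answer: 11 8 -19
11 9 -20
10 10 -20
9 10 -19
9 9 -18
10 8 -18

Derivation:
Center: (10, 9, -19). Add each direction:
  D0: (10, 9, -19) + (1, -1, 0) = (11, 8, -19)
  D1: (10, 9, -19) + (1, 0, -1) = (11, 9, -20)
  D2: (10, 9, -19) + (0, 1, -1) = (10, 10, -20)
  D3: (10, 9, -19) + (-1, 1, 0) = (9, 10, -19)
  D4: (10, 9, -19) + (-1, 0, 1) = (9, 9, -18)
  D5: (10, 9, -19) + (0, -1, 1) = (10, 8, -18)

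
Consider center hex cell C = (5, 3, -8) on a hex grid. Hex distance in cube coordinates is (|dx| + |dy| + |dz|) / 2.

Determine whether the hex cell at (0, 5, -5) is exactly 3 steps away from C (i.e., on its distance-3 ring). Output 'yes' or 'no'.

|px - cx| = |0 - 5| = 5
|py - cy| = |5 - 3| = 2
|pz - cz| = |-5 - (-8)| = 3
distance = (5+2+3)/2 = 10/2 = 5
radius = 3; distance != radius -> no

Answer: no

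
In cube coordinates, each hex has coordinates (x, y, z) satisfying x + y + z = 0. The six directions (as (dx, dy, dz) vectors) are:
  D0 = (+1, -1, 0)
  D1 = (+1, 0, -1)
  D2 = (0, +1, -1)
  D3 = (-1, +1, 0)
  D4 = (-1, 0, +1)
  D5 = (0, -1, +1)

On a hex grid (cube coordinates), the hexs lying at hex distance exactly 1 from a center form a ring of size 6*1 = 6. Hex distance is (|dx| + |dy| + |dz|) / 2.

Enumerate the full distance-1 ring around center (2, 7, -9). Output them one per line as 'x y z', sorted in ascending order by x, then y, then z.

Walk ring at distance 1 from (2, 7, -9):
Start at center + D4*1 = (1, 7, -8)
  hex 0: (1, 7, -8)
  hex 1: (2, 6, -8)
  hex 2: (3, 6, -9)
  hex 3: (3, 7, -10)
  hex 4: (2, 8, -10)
  hex 5: (1, 8, -9)
Sorted: 6 hexes.

Answer: 1 7 -8
1 8 -9
2 6 -8
2 8 -10
3 6 -9
3 7 -10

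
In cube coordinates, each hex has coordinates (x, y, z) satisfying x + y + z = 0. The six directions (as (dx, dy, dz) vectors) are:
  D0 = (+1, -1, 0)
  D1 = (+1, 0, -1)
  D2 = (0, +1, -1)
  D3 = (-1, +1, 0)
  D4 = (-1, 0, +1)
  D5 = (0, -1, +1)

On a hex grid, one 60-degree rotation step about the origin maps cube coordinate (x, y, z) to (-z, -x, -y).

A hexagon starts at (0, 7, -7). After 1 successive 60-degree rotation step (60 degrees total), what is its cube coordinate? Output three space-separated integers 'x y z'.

Start: (0, 7, -7)
Step 1: (0, 7, -7) -> (-(-7), -(0), -(7)) = (7, 0, -7)

Answer: 7 0 -7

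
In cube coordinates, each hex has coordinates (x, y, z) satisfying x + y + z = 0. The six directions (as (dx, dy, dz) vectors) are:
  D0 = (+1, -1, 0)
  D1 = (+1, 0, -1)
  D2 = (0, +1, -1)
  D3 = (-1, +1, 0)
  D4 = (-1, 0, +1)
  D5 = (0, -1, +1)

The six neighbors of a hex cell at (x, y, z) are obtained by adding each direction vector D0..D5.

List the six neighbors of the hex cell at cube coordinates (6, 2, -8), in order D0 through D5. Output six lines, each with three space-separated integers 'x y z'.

Answer: 7 1 -8
7 2 -9
6 3 -9
5 3 -8
5 2 -7
6 1 -7

Derivation:
Center: (6, 2, -8). Add each direction:
  D0: (6, 2, -8) + (1, -1, 0) = (7, 1, -8)
  D1: (6, 2, -8) + (1, 0, -1) = (7, 2, -9)
  D2: (6, 2, -8) + (0, 1, -1) = (6, 3, -9)
  D3: (6, 2, -8) + (-1, 1, 0) = (5, 3, -8)
  D4: (6, 2, -8) + (-1, 0, 1) = (5, 2, -7)
  D5: (6, 2, -8) + (0, -1, 1) = (6, 1, -7)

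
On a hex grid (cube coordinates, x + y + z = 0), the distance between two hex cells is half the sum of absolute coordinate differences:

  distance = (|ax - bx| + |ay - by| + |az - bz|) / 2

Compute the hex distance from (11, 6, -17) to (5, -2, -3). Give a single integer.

|ax - bx| = |11 - 5| = 6
|ay - by| = |6 - (-2)| = 8
|az - bz| = |-17 - (-3)| = 14
distance = (6 + 8 + 14) / 2 = 28 / 2 = 14

Answer: 14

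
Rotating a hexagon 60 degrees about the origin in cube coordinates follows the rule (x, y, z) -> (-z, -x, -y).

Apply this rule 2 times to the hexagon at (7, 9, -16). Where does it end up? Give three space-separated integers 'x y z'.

Start: (7, 9, -16)
Step 1: (7, 9, -16) -> (-(-16), -(7), -(9)) = (16, -7, -9)
Step 2: (16, -7, -9) -> (-(-9), -(16), -(-7)) = (9, -16, 7)

Answer: 9 -16 7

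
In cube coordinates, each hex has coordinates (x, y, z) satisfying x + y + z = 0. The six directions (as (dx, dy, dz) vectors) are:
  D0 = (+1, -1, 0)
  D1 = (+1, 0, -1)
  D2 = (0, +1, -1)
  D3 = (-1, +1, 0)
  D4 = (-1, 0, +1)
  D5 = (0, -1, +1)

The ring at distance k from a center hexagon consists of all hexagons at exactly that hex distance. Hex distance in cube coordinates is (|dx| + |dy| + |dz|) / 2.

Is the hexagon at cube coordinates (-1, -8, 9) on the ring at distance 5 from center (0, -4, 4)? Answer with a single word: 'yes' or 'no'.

|px - cx| = |-1 - 0| = 1
|py - cy| = |-8 - (-4)| = 4
|pz - cz| = |9 - 4| = 5
distance = (1+4+5)/2 = 10/2 = 5
radius = 5; distance == radius -> yes

Answer: yes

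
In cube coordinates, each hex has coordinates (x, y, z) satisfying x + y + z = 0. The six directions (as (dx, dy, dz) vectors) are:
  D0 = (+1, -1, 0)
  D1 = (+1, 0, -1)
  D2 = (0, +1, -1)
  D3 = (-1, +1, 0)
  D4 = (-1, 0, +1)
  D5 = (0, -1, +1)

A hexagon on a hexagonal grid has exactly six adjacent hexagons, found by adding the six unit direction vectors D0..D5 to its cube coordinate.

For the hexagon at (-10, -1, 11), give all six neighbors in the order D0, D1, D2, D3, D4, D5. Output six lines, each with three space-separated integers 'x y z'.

Answer: -9 -2 11
-9 -1 10
-10 0 10
-11 0 11
-11 -1 12
-10 -2 12

Derivation:
Center: (-10, -1, 11). Add each direction:
  D0: (-10, -1, 11) + (1, -1, 0) = (-9, -2, 11)
  D1: (-10, -1, 11) + (1, 0, -1) = (-9, -1, 10)
  D2: (-10, -1, 11) + (0, 1, -1) = (-10, 0, 10)
  D3: (-10, -1, 11) + (-1, 1, 0) = (-11, 0, 11)
  D4: (-10, -1, 11) + (-1, 0, 1) = (-11, -1, 12)
  D5: (-10, -1, 11) + (0, -1, 1) = (-10, -2, 12)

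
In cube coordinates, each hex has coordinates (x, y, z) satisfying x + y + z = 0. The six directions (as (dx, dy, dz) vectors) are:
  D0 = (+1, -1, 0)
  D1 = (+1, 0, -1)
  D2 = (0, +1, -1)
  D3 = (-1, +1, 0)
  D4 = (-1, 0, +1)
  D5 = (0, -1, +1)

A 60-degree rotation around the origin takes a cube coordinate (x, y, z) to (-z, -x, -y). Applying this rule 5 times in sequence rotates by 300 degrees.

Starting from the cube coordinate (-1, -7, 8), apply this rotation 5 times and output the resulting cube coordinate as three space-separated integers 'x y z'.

Start: (-1, -7, 8)
Step 1: (-1, -7, 8) -> (-(8), -(-1), -(-7)) = (-8, 1, 7)
Step 2: (-8, 1, 7) -> (-(7), -(-8), -(1)) = (-7, 8, -1)
Step 3: (-7, 8, -1) -> (-(-1), -(-7), -(8)) = (1, 7, -8)
Step 4: (1, 7, -8) -> (-(-8), -(1), -(7)) = (8, -1, -7)
Step 5: (8, -1, -7) -> (-(-7), -(8), -(-1)) = (7, -8, 1)

Answer: 7 -8 1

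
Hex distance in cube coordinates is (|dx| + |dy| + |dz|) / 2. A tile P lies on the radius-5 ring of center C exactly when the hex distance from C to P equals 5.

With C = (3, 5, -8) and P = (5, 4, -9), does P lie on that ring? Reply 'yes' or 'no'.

Answer: no

Derivation:
|px - cx| = |5 - 3| = 2
|py - cy| = |4 - 5| = 1
|pz - cz| = |-9 - (-8)| = 1
distance = (2+1+1)/2 = 4/2 = 2
radius = 5; distance != radius -> no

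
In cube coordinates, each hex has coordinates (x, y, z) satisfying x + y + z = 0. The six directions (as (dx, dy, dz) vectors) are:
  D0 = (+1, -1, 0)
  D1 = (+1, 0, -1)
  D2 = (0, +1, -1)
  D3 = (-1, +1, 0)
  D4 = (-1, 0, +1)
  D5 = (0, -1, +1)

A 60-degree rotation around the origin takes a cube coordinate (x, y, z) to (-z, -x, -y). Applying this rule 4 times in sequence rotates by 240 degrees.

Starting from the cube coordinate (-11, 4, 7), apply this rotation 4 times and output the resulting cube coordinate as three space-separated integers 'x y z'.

Start: (-11, 4, 7)
Step 1: (-11, 4, 7) -> (-(7), -(-11), -(4)) = (-7, 11, -4)
Step 2: (-7, 11, -4) -> (-(-4), -(-7), -(11)) = (4, 7, -11)
Step 3: (4, 7, -11) -> (-(-11), -(4), -(7)) = (11, -4, -7)
Step 4: (11, -4, -7) -> (-(-7), -(11), -(-4)) = (7, -11, 4)

Answer: 7 -11 4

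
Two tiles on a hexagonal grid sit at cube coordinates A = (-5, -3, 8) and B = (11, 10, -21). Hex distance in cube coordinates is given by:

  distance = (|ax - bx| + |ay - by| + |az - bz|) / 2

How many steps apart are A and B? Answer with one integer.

Answer: 29

Derivation:
|ax - bx| = |-5 - 11| = 16
|ay - by| = |-3 - 10| = 13
|az - bz| = |8 - (-21)| = 29
distance = (16 + 13 + 29) / 2 = 58 / 2 = 29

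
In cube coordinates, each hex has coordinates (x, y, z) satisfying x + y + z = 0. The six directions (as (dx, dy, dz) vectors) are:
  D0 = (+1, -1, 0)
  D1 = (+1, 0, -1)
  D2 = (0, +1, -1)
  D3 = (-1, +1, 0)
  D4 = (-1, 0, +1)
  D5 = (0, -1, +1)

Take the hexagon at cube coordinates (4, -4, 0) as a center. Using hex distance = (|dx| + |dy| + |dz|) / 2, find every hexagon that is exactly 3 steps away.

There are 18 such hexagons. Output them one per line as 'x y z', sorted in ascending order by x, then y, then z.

Walk ring at distance 3 from (4, -4, 0):
Start at center + D4*3 = (1, -4, 3)
  hex 0: (1, -4, 3)
  hex 1: (2, -5, 3)
  hex 2: (3, -6, 3)
  hex 3: (4, -7, 3)
  hex 4: (5, -7, 2)
  hex 5: (6, -7, 1)
  hex 6: (7, -7, 0)
  hex 7: (7, -6, -1)
  hex 8: (7, -5, -2)
  hex 9: (7, -4, -3)
  hex 10: (6, -3, -3)
  hex 11: (5, -2, -3)
  hex 12: (4, -1, -3)
  hex 13: (3, -1, -2)
  hex 14: (2, -1, -1)
  hex 15: (1, -1, 0)
  hex 16: (1, -2, 1)
  hex 17: (1, -3, 2)
Sorted: 18 hexes.

Answer: 1 -4 3
1 -3 2
1 -2 1
1 -1 0
2 -5 3
2 -1 -1
3 -6 3
3 -1 -2
4 -7 3
4 -1 -3
5 -7 2
5 -2 -3
6 -7 1
6 -3 -3
7 -7 0
7 -6 -1
7 -5 -2
7 -4 -3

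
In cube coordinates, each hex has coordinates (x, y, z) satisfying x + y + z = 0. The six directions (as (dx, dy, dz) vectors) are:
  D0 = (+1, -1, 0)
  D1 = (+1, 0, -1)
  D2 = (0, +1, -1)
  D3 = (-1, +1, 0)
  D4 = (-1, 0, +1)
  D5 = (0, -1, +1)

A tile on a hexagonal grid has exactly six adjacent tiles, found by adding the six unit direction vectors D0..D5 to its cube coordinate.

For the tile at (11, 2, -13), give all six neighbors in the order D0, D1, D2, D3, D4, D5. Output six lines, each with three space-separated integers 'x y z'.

Answer: 12 1 -13
12 2 -14
11 3 -14
10 3 -13
10 2 -12
11 1 -12

Derivation:
Center: (11, 2, -13). Add each direction:
  D0: (11, 2, -13) + (1, -1, 0) = (12, 1, -13)
  D1: (11, 2, -13) + (1, 0, -1) = (12, 2, -14)
  D2: (11, 2, -13) + (0, 1, -1) = (11, 3, -14)
  D3: (11, 2, -13) + (-1, 1, 0) = (10, 3, -13)
  D4: (11, 2, -13) + (-1, 0, 1) = (10, 2, -12)
  D5: (11, 2, -13) + (0, -1, 1) = (11, 1, -12)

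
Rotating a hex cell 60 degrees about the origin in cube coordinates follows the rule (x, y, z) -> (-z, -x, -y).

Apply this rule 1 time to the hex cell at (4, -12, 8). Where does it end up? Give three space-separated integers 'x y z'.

Answer: -8 -4 12

Derivation:
Start: (4, -12, 8)
Step 1: (4, -12, 8) -> (-(8), -(4), -(-12)) = (-8, -4, 12)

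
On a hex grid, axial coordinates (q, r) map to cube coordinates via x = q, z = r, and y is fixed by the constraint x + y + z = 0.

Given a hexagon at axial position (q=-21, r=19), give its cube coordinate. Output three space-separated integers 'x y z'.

Answer: -21 2 19

Derivation:
x = q = -21
z = r = 19
y = -x - z = -(-21) - (19) = 2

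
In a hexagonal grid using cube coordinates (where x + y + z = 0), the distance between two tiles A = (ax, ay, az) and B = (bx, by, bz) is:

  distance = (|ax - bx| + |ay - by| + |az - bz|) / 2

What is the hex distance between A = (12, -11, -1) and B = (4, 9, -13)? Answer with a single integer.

Answer: 20

Derivation:
|ax - bx| = |12 - 4| = 8
|ay - by| = |-11 - 9| = 20
|az - bz| = |-1 - (-13)| = 12
distance = (8 + 20 + 12) / 2 = 40 / 2 = 20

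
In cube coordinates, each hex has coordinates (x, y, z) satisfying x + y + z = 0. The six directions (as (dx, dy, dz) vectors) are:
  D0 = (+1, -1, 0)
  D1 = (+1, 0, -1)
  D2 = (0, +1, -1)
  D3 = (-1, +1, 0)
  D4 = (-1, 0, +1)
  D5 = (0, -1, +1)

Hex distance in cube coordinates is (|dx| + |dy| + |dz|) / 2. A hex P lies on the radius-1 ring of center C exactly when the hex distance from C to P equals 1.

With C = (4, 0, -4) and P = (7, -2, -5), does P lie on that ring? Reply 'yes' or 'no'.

Answer: no

Derivation:
|px - cx| = |7 - 4| = 3
|py - cy| = |-2 - 0| = 2
|pz - cz| = |-5 - (-4)| = 1
distance = (3+2+1)/2 = 6/2 = 3
radius = 1; distance != radius -> no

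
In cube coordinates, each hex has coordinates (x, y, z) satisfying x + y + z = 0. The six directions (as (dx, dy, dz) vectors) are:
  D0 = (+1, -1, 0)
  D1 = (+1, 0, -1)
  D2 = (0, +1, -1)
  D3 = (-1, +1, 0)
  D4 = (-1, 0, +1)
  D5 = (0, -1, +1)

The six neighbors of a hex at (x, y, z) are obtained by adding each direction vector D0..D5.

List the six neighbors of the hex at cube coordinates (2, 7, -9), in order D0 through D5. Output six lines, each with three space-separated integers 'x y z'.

Answer: 3 6 -9
3 7 -10
2 8 -10
1 8 -9
1 7 -8
2 6 -8

Derivation:
Center: (2, 7, -9). Add each direction:
  D0: (2, 7, -9) + (1, -1, 0) = (3, 6, -9)
  D1: (2, 7, -9) + (1, 0, -1) = (3, 7, -10)
  D2: (2, 7, -9) + (0, 1, -1) = (2, 8, -10)
  D3: (2, 7, -9) + (-1, 1, 0) = (1, 8, -9)
  D4: (2, 7, -9) + (-1, 0, 1) = (1, 7, -8)
  D5: (2, 7, -9) + (0, -1, 1) = (2, 6, -8)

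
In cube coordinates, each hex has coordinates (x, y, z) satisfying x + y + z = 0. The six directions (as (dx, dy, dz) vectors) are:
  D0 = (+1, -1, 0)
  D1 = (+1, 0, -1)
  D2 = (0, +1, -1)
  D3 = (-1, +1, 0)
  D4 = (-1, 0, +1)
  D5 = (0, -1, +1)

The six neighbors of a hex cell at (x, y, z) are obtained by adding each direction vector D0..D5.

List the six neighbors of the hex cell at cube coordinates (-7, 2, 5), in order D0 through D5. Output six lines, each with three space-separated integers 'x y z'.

Center: (-7, 2, 5). Add each direction:
  D0: (-7, 2, 5) + (1, -1, 0) = (-6, 1, 5)
  D1: (-7, 2, 5) + (1, 0, -1) = (-6, 2, 4)
  D2: (-7, 2, 5) + (0, 1, -1) = (-7, 3, 4)
  D3: (-7, 2, 5) + (-1, 1, 0) = (-8, 3, 5)
  D4: (-7, 2, 5) + (-1, 0, 1) = (-8, 2, 6)
  D5: (-7, 2, 5) + (0, -1, 1) = (-7, 1, 6)

Answer: -6 1 5
-6 2 4
-7 3 4
-8 3 5
-8 2 6
-7 1 6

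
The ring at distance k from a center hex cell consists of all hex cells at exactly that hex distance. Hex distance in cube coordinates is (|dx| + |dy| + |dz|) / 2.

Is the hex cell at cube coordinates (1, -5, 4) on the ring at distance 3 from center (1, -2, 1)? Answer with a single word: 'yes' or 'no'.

Answer: yes

Derivation:
|px - cx| = |1 - 1| = 0
|py - cy| = |-5 - (-2)| = 3
|pz - cz| = |4 - 1| = 3
distance = (0+3+3)/2 = 6/2 = 3
radius = 3; distance == radius -> yes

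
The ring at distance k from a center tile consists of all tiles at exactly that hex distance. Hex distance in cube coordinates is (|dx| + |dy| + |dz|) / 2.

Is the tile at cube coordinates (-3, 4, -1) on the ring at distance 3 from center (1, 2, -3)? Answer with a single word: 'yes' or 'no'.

Answer: no

Derivation:
|px - cx| = |-3 - 1| = 4
|py - cy| = |4 - 2| = 2
|pz - cz| = |-1 - (-3)| = 2
distance = (4+2+2)/2 = 8/2 = 4
radius = 3; distance != radius -> no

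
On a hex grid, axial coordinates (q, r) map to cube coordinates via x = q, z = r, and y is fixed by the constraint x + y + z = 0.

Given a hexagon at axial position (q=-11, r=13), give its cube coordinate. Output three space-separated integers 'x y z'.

Answer: -11 -2 13

Derivation:
x = q = -11
z = r = 13
y = -x - z = -(-11) - (13) = -2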